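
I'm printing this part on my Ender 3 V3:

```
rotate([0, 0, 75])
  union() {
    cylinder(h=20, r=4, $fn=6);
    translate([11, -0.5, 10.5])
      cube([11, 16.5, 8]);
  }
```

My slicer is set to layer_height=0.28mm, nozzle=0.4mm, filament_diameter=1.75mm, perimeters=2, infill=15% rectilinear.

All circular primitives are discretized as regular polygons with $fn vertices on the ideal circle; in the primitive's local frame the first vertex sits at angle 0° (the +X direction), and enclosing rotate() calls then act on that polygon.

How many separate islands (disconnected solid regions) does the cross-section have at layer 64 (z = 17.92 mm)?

2

At z = 17.92 mm: the r=4 cylinder contributes a regular 6-gon of circumradius 4; the 11×16.5 cube at (11, -0.5) contributes its full rectangle; Merging all regions: the 2 present regions are separate (no shared area or edge), so areas and boundary lengths simply add and each stays a separate island — 2 connected regions; (whole slice rotated 75° about Z — lengths, areas and connectivity unchanged). Overall, the cross-section has 2 separate islands. Island count = 2.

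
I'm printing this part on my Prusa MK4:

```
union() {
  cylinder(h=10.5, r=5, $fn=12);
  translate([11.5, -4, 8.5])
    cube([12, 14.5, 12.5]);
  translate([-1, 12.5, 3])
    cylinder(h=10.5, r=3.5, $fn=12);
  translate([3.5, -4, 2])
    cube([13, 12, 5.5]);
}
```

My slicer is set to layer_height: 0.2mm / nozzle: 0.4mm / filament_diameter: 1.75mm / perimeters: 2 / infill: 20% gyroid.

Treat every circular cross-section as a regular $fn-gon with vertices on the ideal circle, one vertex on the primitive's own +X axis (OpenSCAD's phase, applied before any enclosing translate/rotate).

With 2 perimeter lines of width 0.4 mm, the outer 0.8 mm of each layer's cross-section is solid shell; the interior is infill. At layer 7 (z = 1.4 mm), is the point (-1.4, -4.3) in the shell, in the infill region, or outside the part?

At z = 1.4 mm: the cylinder: section is a regular 12-gon, circumradius r=5; the cube at (11.5, -4) is absent (z outside [8.5, 21]); the cylinder at (-1, 12.5) does not reach this height (z outside [3, 13.5]); the cube at (3.5, -4) is absent (z outside [2, 7.5]); Combining (union): only the r=5 cylinder is present, so the union is just that shape — 1 connected region. Overall, the cross-section is a single solid region. The nearest boundary edge runs (-2.50, -4.33)→(-0.00, -5.00); distance from the point to it = 0.31 mm. The point is inside the cross-section, 0.31 mm from the nearest boundary — within the 0.8 mm shell band (2 × 0.4).

shell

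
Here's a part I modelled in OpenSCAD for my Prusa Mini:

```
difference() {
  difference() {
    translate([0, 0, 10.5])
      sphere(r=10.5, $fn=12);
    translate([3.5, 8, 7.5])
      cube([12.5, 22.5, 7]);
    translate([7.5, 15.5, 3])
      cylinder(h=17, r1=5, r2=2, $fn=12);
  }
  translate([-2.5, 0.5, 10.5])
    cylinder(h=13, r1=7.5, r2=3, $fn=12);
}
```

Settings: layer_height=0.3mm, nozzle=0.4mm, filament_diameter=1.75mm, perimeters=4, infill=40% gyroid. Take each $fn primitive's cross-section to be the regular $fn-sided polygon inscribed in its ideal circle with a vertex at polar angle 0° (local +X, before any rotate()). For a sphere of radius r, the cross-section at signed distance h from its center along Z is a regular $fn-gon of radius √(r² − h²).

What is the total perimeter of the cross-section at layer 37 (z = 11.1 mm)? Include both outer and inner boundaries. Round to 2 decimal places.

At z = 11.1 mm: the sphere: section is a regular 12-gon, circumradius = √(r²−h²) = √(10.5²−0.6²) = 10.483 (perimeter = 2·12·10.483·sin(180°/12) = 65.12 mm); the 12.5×22.5 cube at (3.5, 8) contributes its full rectangle (perimeter 70.00 mm); the cone at (7.5, 15.5): at t=0.476 of its height the radius interpolates to r₁+(r₂−r₁)t = 3.571, giving a regular 12-gon of that circumradius (perimeter = 2·12·3.571·sin(180°/12) = 22.18 mm); Taking the first minus the rest: starting from the r=10.5 sphere, the 12.5×22.5 cube at (3.5, 8) partially overlaps it — only the 2.87 mm² overlap (of its 281.25 mm²) is removed, clipping the outline; the cone at (7.5, 15.5) misses the remaining region (no effect) — boundary = 66.15 mm; the cone at (-2.5, 0.5) contributes a regular 12-gon of circumradius 7.292 (interpolated between r1=7.5 and r2=3 at t=0.046) (perimeter = 2·12·7.292·sin(180°/12) = 45.30 mm); Subtracting the remaining from the first: starting from that combined region, the cone at (-2.5, 0.5) lies wholly inside it (removes its full 159.53 mm² and its 45.30 mm outline becomes a hole wall) — boundary (outer + 1 inner loop) = 111.45 mm. Overall, the cross-section is one region with 1 hole. Total boundary length (outer + inner) = 111.45 mm.

111.45 mm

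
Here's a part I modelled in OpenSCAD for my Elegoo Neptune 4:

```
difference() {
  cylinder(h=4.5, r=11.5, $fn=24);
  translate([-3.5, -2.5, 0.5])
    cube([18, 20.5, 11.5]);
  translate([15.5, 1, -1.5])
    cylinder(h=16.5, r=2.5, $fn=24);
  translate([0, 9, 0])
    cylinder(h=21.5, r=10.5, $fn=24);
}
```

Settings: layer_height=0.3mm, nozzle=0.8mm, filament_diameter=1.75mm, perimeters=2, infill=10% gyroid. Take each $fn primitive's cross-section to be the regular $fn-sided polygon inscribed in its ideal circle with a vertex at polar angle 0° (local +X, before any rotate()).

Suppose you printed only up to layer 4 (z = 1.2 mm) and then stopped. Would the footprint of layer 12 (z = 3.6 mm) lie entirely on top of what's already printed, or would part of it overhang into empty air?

Compare the two slices. At z = 1.2: the r=11.5 cylinder contributes a regular 24-gon of circumradius 11.5 (area = (24/2)·11.500²·sin(360°/24) = 410.75 mm²); the 18×20.5 cube at (-3.5, -2.5) contributes its full rectangle (area 369.00 mm²); the cylinder at (15.5, 1): section is a regular 24-gon, circumradius r=2.5 (area = (24/2)·2.500²·sin(360°/24) = 19.41 mm²); the r=10.5 cylinder at (0, 9) contributes a regular 24-gon of circumradius 10.5 (area = (24/2)·10.500²·sin(360°/24) = 342.42 mm²); Subtracting the remaining from the first: starting from the r=11.5 cylinder (410.75 mm²), the 18×20.5 cube at (-3.5, -2.5) partially overlaps it — only the 179.18 mm² overlap (of its 369.00 mm²) is removed, clipping the outline; the r=2.5 cylinder at (15.5, 1) misses the remaining region (no effect); the r=10.5 cylinder at (0, 9) partially overlaps it — only the 48.28 mm² overlap (of its 342.42 mm²) is removed, clipping the outline — area = 183.29 mm². At z = 3.6: the cylinder: section is a regular 24-gon, circumradius r=11.5 (area = (24/2)·11.500²·sin(360°/24) = 410.75 mm²); the cube at (-3.5, -2.5) is present — its section is the full 18×20.5 rectangle (area 369.00 mm²); the r=2.5 cylinder at (15.5, 1) gives a regular 24-gon of circumradius 2.5 (constant along its height) (area = (24/2)·2.500²·sin(360°/24) = 19.41 mm²); the r=10.5 cylinder at (0, 9) gives a regular 24-gon of circumradius 10.5 (constant along its height) (area = (24/2)·10.500²·sin(360°/24) = 342.42 mm²); Taking the first minus the rest: starting from the r=11.5 cylinder (410.75 mm²), the 18×20.5 cube at (-3.5, -2.5) partially overlaps it — only the 179.18 mm² overlap (of its 369.00 mm²) is removed, clipping the outline; the r=2.5 cylinder at (15.5, 1) misses the remaining region (no effect); the r=10.5 cylinder at (0, 9) partially overlaps it — only the 48.28 mm² overlap (of its 342.42 mm²) is removed, clipping the outline — area = 183.29 mm². Checking containment: the cross-section at z = 3.6 is a subset of the cross-section at z = 1.2.

entirely on top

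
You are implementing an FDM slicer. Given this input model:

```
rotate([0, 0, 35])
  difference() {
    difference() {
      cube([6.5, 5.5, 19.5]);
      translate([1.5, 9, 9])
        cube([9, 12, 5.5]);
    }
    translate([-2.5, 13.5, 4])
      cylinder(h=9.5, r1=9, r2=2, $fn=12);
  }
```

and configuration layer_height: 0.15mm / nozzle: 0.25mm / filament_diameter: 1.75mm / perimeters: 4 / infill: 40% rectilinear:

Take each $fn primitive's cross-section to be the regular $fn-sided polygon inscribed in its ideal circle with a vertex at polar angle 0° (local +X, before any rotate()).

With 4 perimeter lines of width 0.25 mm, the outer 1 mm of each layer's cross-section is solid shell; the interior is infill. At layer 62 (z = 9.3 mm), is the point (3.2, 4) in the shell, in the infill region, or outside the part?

infill

At z = 9.3 mm: the cube (footprint 6.5×5.5) is included at this height; the cube at (1.5, 9) (footprint 9×12) is included at this height; Taking the first minus the rest: starting from the 6.5×5.5 cube, the 9×12 cube at (1.5, 9) misses the remaining region (no effect) — 1 connected region; the cone at (-2.5, 13.5) (r1=9→r2=2) has section circumradius 5.095 here — a regular 12-gon; Subtracting the remaining from the first: starting from the result so far, the cone at (-2.5, 13.5) misses the remaining region (no effect) — 1 connected region; (rotated 35° about Z; rotation is an isometry so areas/perimeters/island counts are preserved). Overall, the cross-section is a single solid region. Undo the 35° rotation: the query point maps to (4.916, 1.441) in the un-rotated model frame. The nearest boundary edge runs (6.50, 0.00)→(0.00, 0.00); distance from the point to it = 1.44 mm. The point is inside the cross-section and 1.44 mm from the nearest boundary — more than the 1 mm shell width (4 × 0.25), so it's in the infill interior.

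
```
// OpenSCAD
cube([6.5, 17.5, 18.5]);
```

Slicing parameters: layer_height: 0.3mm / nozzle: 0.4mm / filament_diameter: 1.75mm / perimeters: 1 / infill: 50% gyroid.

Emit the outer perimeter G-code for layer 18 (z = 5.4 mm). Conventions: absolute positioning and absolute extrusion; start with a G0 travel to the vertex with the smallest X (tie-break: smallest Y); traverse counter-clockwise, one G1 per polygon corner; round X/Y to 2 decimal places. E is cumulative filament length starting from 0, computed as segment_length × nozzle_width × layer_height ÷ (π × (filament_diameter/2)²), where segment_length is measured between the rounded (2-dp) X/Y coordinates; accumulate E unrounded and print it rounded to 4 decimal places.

At z = 5.4 mm: the cube (footprint 6.5×17.5) is included at this height. The outline is a single polygon with 4 vertices. Extrusion per mm of travel: 0.4 × 0.3 / (π × 0.875²) = 0.049890. Accumulating E over each segment gives final E = 2.3947.

G0 X0.00 Y0.00 Z5.40
G1 X6.50 Y0.00 E0.3243
G1 X6.50 Y17.50 E1.1974
G1 X0.00 Y17.50 E1.5217
G1 X0.00 Y0.00 E2.3947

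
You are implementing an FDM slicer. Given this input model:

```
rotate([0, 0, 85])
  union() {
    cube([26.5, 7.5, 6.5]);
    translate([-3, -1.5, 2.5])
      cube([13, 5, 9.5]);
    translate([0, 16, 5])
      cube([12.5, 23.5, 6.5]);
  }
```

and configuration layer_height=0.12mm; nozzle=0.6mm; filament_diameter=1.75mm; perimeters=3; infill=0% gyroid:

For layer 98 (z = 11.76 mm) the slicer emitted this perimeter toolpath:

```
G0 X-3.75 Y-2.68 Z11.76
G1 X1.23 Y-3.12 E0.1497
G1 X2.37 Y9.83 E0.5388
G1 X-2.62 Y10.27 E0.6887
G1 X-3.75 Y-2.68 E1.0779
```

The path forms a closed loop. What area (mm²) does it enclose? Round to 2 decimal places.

Apply the shoelace formula to the sequence of (X, Y) vertices; enclosed area = 65.06 mm².

65.06 mm²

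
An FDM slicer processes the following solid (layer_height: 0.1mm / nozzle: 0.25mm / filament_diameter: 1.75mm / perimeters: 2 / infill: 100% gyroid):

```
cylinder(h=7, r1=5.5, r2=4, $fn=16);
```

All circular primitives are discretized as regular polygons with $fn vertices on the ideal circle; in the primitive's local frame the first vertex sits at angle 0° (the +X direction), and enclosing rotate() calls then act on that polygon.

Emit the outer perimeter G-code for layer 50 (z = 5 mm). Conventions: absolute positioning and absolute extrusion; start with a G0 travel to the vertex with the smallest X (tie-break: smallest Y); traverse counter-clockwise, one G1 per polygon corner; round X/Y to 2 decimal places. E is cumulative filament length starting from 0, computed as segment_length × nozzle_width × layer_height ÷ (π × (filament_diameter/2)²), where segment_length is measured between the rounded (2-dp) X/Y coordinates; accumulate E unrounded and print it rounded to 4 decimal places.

G0 X-4.43 Y0.00 Z5.00
G1 X-4.09 Y-1.69 E0.0179
G1 X-3.13 Y-3.13 E0.0359
G1 X-1.69 Y-4.09 E0.0539
G1 X0.00 Y-4.43 E0.0718
G1 X1.69 Y-4.09 E0.0897
G1 X3.13 Y-3.13 E0.1077
G1 X4.09 Y-1.69 E0.1257
G1 X4.43 Y0.00 E0.1436
G1 X4.09 Y1.69 E0.1615
G1 X3.13 Y3.13 E0.1795
G1 X1.69 Y4.09 E0.1975
G1 X0.00 Y4.43 E0.2154
G1 X-1.69 Y4.09 E0.2334
G1 X-3.13 Y3.13 E0.2513
G1 X-4.09 Y1.69 E0.2693
G1 X-4.43 Y0.00 E0.2872

At z = 5 mm: the cone: at t=0.714 of its height the radius interpolates to r₁+(r₂−r₁)t = 4.429, giving a regular 16-gon of that circumradius. The outline is a single polygon with 16 vertices. Extrusion per mm of travel: 0.25 × 0.1 / (π × 0.875²) = 0.010394. Accumulating E over each segment gives final E = 0.2872.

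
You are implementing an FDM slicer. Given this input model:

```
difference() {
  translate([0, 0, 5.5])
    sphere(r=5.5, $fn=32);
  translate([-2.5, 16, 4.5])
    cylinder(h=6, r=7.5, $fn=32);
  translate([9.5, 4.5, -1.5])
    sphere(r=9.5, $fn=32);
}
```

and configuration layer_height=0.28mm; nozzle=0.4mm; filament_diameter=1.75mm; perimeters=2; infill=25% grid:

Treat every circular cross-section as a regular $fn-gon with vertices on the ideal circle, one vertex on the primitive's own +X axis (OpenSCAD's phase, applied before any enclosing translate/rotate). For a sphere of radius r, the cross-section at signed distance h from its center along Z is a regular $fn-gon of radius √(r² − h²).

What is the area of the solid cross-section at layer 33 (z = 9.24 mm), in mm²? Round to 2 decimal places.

50.76 mm²

At z = 9.24 mm: the r=5.5 sphere slices to a regular 32-gon of circumradius 4.033 (√(r²−h²) with h=3.74 from center) (area = (32/2)·4.033²·sin(360°/32) = 50.76 mm²); the r=7.5 cylinder at (-2.5, 16) gives a regular 32-gon of circumradius 7.5 (constant along its height) (area = (32/2)·7.500²·sin(360°/32) = 175.58 mm²); the sphere at (9.5, 4.5) is not intersected at this z (|z−center|=10.740 > r=9.5); Subtracting the remaining from the first: starting from the r=5.5 sphere (50.76 mm²), the r=7.5 cylinder at (-2.5, 16) misses the remaining region (no effect) — area = 50.76 mm². Overall, the cross-section is a single solid region. Net area = 50.76 mm².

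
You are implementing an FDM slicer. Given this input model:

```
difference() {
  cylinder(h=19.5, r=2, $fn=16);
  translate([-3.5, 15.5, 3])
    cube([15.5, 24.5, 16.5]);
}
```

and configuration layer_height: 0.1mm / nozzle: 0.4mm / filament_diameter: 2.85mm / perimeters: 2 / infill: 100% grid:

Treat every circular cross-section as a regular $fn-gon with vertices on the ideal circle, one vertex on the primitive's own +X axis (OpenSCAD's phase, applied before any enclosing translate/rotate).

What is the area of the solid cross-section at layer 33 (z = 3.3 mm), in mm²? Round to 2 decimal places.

At z = 3.3 mm: the r=2 cylinder contributes a regular 16-gon of circumradius 2 (area = (16/2)·2.000²·sin(360°/16) = 12.25 mm²); the cube at (-3.5, 15.5) is present — its section is the full 15.5×24.5 rectangle (area 379.75 mm²); After the difference (first − rest): starting from the r=2 cylinder (12.25 mm²), the 15.5×24.5 cube at (-3.5, 15.5) misses the remaining region (no effect) — area = 12.25 mm². Overall, the cross-section is a single solid region. Net area = 12.25 mm².

12.25 mm²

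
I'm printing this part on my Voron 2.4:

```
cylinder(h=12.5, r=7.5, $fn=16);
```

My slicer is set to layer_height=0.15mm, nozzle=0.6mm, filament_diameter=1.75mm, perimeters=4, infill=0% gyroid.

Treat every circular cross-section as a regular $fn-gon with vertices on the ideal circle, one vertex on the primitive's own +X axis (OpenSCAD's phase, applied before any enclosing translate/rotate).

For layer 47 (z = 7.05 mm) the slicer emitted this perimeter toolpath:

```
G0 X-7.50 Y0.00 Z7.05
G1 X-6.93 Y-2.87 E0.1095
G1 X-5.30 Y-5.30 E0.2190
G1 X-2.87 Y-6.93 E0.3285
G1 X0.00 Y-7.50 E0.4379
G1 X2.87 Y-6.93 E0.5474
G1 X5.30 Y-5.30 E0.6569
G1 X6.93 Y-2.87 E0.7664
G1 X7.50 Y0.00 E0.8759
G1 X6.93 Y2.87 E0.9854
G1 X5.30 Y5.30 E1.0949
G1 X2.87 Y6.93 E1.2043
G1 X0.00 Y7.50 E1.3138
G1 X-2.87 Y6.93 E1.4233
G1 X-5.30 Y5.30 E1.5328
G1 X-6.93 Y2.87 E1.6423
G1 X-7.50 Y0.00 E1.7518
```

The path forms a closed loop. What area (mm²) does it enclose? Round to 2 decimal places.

Apply the shoelace formula to the sequence of (X, Y) vertices; enclosed area = 172.17 mm².

172.17 mm²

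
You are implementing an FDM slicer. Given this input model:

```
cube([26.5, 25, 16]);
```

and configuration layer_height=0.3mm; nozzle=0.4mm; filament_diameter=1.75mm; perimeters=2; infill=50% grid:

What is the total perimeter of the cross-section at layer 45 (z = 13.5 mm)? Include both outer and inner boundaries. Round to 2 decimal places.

103.00 mm

At z = 13.5 mm: the 26.5×25 cube contributes its full rectangle (perimeter 103.00 mm). Overall, the cross-section is a single solid region. Total boundary length (outer) = 103.00 mm.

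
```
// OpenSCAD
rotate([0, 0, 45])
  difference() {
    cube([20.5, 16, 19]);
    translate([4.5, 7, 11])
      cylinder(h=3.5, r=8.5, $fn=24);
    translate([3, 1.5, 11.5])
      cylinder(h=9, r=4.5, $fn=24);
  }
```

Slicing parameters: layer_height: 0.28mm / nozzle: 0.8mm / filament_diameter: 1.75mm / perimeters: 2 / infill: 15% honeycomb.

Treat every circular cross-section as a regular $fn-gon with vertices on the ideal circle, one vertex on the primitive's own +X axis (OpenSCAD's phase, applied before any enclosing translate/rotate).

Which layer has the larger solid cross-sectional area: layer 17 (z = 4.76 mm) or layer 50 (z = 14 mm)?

Layer 17 (z = 4.76): the cube is present — its section is the full 20.5×16 rectangle (area 328.00 mm²); the cylinder at (4.5, 7) is not intersected at this z (z outside [11, 14.5]); the cylinder at (3, 1.5) is absent (z outside [11.5, 20.5]); After the difference (first − rest): none of the subtracted shapes is present at this height, so the 20.5×16 cube is unchanged — area = 328.00 mm²; (whole slice rotated 45° about Z — lengths, areas and connectivity unchanged). So its area = 328.00 mm². Layer 50 (z = 14): the cube (footprint 20.5×16) is included at this height (area 328.00 mm²); the cylinder at (4.5, 7): section is a regular 24-gon, circumradius r=8.5 (area = (24/2)·8.500²·sin(360°/24) = 224.40 mm²); the cylinder at (3, 1.5): section is a regular 24-gon, circumradius r=4.5 (area = (24/2)·4.500²·sin(360°/24) = 62.89 mm²); Taking the first minus the rest: starting from the 20.5×16 cube (328.00 mm²), the r=8.5 cylinder at (4.5, 7) partially overlaps it — only the 175.18 mm² overlap (of its 224.40 mm²) is removed, clipping the outline; the r=4.5 cylinder at (3, 1.5) misses the remaining region (no effect) — area = 152.82 mm²; (rotated 45° about Z; rotation is an isometry so areas/perimeters/island counts are preserved). So its area = 152.82 mm². Layer 17 is larger (328.00 vs 152.82 mm²).

layer 17 (z = 4.76 mm)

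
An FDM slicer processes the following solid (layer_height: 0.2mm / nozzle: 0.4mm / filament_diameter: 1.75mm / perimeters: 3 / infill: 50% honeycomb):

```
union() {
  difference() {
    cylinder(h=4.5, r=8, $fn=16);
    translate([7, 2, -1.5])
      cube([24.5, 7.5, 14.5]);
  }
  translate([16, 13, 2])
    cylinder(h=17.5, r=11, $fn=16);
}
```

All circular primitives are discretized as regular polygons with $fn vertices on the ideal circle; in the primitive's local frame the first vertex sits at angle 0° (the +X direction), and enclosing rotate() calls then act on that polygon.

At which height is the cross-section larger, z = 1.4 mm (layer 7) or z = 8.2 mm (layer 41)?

layer 41 (z = 8.2 mm)

Layer 7 (z = 1.4): the cylinder: section is a regular 16-gon, circumradius r=8 (area = (16/2)·8.000²·sin(360°/16) = 195.93 mm²); the cube at (7, 2) (footprint 24.5×7.5) is included at this height (area 183.75 mm²); Subtracting the remaining from the first: starting from the r=8 cylinder (195.93 mm²), the 24.5×7.5 cube at (7, 2) partially overlaps it — only the 0.64 mm² overlap (of its 183.75 mm²) is removed, clipping the outline — area = 195.29 mm²; the cylinder at (16, 13) is not intersected at this z (z outside [2, 19.5]); Taking the union: only that combined region is present, so the union is just that shape — area = 195.29 mm². So its area = 195.29 mm². Layer 41 (z = 8.2): the cylinder is absent (z outside [0, 4.5]); the cube at (7, 2) is present — its section is the full 24.5×7.5 rectangle (area 183.75 mm²); After the difference (first − rest): the first operand is absent here, so nothing remains; the r=11 cylinder at (16, 13) gives a regular 16-gon of circumradius 11 (constant along its height) (area = (16/2)·11.000²·sin(360°/16) = 370.44 mm²); Taking the union: only the r=11 cylinder at (16, 13) is present, so the union is just that shape — area = 370.44 mm². So its area = 370.44 mm². Layer 41 is larger (370.44 vs 195.29 mm²).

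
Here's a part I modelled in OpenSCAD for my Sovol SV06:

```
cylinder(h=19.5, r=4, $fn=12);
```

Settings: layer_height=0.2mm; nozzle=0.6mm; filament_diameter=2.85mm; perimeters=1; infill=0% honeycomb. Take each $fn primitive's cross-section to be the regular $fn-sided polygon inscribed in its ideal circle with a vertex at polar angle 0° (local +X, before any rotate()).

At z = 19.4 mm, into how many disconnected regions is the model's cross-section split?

1

At z = 19.4 mm: the r=4 cylinder contributes a regular 12-gon of circumradius 4. The result has 1 disconnected region.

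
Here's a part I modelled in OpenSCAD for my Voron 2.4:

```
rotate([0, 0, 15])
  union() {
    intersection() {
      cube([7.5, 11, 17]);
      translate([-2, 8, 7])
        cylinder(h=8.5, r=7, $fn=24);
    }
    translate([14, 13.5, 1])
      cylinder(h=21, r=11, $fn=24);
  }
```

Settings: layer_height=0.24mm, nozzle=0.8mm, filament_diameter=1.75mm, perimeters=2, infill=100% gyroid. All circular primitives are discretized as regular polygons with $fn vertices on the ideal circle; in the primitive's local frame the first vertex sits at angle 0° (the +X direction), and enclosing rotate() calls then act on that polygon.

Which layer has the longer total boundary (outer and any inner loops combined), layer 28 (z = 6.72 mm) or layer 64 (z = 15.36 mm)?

Layer 28 (z = 6.72): the cube is present — its section is the full 7.5×11 rectangle (perimeter 37.00 mm); the cylinder at (-2, 8) is absent (z outside [7, 15.5]); After intersecting: at least one operand is absent at this height, so nothing remains; the cylinder at (14, 13.5): section is a regular 24-gon, circumradius r=11 (perimeter = 2·24·11.000·sin(180°/24) = 68.92 mm); Combining (union): only the r=11 cylinder at (14, 13.5) is present, so the union is just that shape — boundary = 68.92 mm; (whole slice rotated 15° about Z — lengths, areas and connectivity unchanged). So its perimeter = 68.92 mm. Layer 64 (z = 15.36): the cube (footprint 7.5×11) is included at this height (perimeter 37.00 mm); the cylinder at (-2, 8): section is a regular 24-gon, circumradius r=7 (perimeter = 2·24·7.000·sin(180°/24) = 43.86 mm); Taking the intersection: the r=7 cylinder at (-2, 8) partially overlaps the 7.5×11 cube; clipping to the common part keeps 38.52 mm² — boundary = 26.00 mm; the r=11 cylinder at (14, 13.5) gives a regular 24-gon of circumradius 11 (constant along its height) (perimeter = 2·24·11.000·sin(180°/24) = 68.92 mm); Combining (union): the regions partially overlap (shared area 2.79 mm²), so the edge portions inside another operand are dropped and the merged outline is re-measured after clipping — boundary = 86.31 mm; (whole slice rotated 15° about Z — lengths, areas and connectivity unchanged). So its perimeter = 86.31 mm. Layer 64 is larger (86.31 vs 68.92 mm).

layer 64 (z = 15.36 mm)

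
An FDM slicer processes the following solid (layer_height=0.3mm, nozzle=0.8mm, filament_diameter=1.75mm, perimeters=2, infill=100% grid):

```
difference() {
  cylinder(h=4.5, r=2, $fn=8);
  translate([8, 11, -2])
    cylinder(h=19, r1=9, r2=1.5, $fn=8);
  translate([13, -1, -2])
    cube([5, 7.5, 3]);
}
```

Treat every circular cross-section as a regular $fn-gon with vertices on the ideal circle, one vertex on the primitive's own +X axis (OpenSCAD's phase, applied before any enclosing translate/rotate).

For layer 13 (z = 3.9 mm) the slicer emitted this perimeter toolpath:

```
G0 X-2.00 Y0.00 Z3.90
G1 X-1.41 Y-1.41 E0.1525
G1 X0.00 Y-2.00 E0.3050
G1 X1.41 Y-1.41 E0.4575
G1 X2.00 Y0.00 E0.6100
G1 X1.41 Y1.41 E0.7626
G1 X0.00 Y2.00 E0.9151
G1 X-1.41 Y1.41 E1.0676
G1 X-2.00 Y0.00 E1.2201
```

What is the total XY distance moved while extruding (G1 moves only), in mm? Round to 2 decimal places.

Sum the Euclidean lengths of each G1 segment: total = 12.23 mm.

12.23 mm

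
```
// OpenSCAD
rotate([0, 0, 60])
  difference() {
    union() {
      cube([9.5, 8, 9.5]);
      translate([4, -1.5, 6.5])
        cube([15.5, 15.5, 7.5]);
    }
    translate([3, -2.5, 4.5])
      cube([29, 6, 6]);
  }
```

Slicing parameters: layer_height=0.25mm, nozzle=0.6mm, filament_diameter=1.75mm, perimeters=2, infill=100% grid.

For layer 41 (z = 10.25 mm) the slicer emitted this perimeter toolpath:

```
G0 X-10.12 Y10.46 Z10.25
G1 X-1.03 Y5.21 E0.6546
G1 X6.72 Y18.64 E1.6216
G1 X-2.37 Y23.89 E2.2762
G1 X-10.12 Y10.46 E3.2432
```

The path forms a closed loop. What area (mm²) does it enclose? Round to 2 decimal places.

Apply the shoelace formula to the sequence of (X, Y) vertices; enclosed area = 162.77 mm².

162.77 mm²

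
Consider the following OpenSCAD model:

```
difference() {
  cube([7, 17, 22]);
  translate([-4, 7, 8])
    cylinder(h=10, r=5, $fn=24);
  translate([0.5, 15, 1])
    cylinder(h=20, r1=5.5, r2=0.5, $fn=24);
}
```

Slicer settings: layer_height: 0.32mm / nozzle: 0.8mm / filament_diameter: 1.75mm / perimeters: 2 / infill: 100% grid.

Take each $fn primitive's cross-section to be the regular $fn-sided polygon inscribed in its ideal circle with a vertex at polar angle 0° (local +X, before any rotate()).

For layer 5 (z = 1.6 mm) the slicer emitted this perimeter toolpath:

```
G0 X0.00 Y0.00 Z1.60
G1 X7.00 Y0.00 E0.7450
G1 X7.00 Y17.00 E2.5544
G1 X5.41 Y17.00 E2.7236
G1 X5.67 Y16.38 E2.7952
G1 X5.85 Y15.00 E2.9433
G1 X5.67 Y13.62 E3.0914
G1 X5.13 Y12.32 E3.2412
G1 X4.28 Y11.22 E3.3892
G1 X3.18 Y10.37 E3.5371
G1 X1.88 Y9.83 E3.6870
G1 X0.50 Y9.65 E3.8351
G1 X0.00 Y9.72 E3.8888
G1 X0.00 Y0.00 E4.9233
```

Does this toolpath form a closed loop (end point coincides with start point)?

Start point (G0): (0.00, 0.00). End point (last G1): the path returns to the start — closed.

yes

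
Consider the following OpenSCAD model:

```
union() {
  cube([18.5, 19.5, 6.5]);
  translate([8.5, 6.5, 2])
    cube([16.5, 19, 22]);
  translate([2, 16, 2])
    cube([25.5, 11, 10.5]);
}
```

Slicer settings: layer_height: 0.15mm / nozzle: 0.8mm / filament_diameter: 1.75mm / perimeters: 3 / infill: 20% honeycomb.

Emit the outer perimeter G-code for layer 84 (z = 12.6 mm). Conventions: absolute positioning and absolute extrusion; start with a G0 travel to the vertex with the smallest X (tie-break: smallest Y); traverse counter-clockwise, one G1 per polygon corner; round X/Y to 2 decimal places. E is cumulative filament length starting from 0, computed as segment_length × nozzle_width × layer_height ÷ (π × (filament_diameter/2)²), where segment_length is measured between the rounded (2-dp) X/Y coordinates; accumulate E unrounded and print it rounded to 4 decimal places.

At z = 12.6 mm: the cube is absent (z outside [0, 6.5]); the 16.5×19 cube at (8.5, 6.5) contributes its full rectangle; the cube at (2, 16) does not reach this height (z outside [2, 12.5]); Merging all regions: only the 16.5×19 cube at (8.5, 6.5) is present, so the union is just that shape — 1 connected region. The outline is a single polygon with 4 vertices. Extrusion per mm of travel: 0.8 × 0.15 / (π × 0.875²) = 0.049890. Accumulating E over each segment gives final E = 3.5422.

G0 X8.50 Y6.50 Z12.60
G1 X25.00 Y6.50 E0.8232
G1 X25.00 Y25.50 E1.7711
G1 X8.50 Y25.50 E2.5943
G1 X8.50 Y6.50 E3.5422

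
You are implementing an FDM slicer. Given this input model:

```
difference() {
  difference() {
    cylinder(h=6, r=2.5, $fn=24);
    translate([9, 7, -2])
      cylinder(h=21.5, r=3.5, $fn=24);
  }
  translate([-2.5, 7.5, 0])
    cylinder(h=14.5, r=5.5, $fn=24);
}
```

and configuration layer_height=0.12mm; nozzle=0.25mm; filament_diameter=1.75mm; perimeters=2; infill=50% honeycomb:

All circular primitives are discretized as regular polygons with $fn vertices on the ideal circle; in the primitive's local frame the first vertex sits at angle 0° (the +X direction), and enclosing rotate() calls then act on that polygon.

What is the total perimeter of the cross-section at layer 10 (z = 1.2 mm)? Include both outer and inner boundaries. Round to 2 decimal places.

At z = 1.2 mm: the r=2.5 cylinder gives a regular 24-gon of circumradius 2.5 (constant along its height) (perimeter = 2·24·2.500·sin(180°/24) = 15.66 mm); the cylinder at (9, 7): section is a regular 24-gon, circumradius r=3.5 (perimeter = 2·24·3.500·sin(180°/24) = 21.93 mm); Taking the first minus the rest: starting from the r=2.5 cylinder, the r=3.5 cylinder at (9, 7) misses the remaining region (no effect) — boundary = 15.66 mm; the r=5.5 cylinder at (-2.5, 7.5) contributes a regular 24-gon of circumradius 5.5 (perimeter = 2·24·5.500·sin(180°/24) = 34.46 mm); Taking the first minus the rest: starting from the result so far, the r=5.5 cylinder at (-2.5, 7.5) partially overlaps it — only the 0.03 mm² overlap (of its 93.95 mm²) is removed, clipping the outline — boundary = 15.66 mm. Overall, the cross-section is a single solid region. Total boundary length (outer) = 15.66 mm.

15.66 mm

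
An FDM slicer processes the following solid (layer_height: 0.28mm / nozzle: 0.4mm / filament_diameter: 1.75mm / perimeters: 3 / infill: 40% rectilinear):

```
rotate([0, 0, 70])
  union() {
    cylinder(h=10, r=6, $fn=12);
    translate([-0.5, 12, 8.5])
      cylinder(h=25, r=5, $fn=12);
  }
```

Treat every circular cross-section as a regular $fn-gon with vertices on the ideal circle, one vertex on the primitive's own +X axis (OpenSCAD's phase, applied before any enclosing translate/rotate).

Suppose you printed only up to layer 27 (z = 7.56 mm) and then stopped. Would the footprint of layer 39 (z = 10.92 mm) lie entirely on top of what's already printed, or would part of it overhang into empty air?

Compare the two slices. At z = 7.56: the r=6 cylinder gives a regular 12-gon of circumradius 6 (constant along its height) (area = (12/2)·6.000²·sin(360°/12) = 108.00 mm²); the cylinder at (-0.5, 12) does not reach this height (z outside [8.5, 33.5]); Merging all regions: only the r=6 cylinder is present, so the union is just that shape — area = 108.00 mm²; (rotated 70° about Z; rotation is an isometry so areas/perimeters/island counts are preserved). At z = 10.92: the cylinder does not reach this height (z outside [0, 10]); the r=5 cylinder at (-0.5, 12) contributes a regular 12-gon of circumradius 5 (area = (12/2)·5.000²·sin(360°/12) = 75.00 mm²); Combining (union): only the r=5 cylinder at (-0.5, 12) is present, so the union is just that shape — area = 75.00 mm²; (rotated 70° about Z; rotation is an isometry so areas/perimeters/island counts are preserved). Checking containment: at z = 10.92 the cross-section extends beyond the z = 7.56 cross-section by about 75.00 mm².

part overhangs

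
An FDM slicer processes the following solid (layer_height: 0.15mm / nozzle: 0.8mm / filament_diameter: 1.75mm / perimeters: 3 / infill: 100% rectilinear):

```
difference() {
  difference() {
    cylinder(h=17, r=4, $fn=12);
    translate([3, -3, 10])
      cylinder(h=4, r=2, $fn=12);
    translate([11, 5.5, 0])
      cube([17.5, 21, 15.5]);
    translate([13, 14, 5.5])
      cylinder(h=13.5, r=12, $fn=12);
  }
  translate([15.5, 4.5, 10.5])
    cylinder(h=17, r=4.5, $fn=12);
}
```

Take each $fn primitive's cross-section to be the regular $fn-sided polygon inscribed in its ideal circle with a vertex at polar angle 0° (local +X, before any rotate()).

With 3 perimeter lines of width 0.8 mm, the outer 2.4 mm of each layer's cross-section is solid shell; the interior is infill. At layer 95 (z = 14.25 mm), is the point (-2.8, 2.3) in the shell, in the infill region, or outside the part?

At z = 14.25 mm: the r=4 cylinder contributes a regular 12-gon of circumradius 4; the cylinder at (3, -3) is absent (z outside [10, 14]); the cube at (11, 5.5) (footprint 17.5×21) is included at this height; the cylinder at (13, 14): section is a regular 12-gon, circumradius r=12; Taking the first minus the rest: starting from the r=4 cylinder, the 17.5×21 cube at (11, 5.5) misses the remaining region (no effect); the r=12 cylinder at (13, 14) misses the remaining region (no effect) — 1 connected region; the cylinder at (15.5, 4.5): section is a regular 12-gon, circumradius r=4.5; Subtracting the remaining from the first: starting from that combined region, the r=4.5 cylinder at (15.5, 4.5) misses the remaining region (no effect) — 1 connected region. Overall, the cross-section is a single solid region. The nearest boundary edge runs (-3.46, 2.00)→(-2.00, 3.46); distance from the point to it = 0.26 mm. The point is inside the cross-section, 0.26 mm from the nearest boundary — within the 2.4 mm shell band (3 × 0.8).

shell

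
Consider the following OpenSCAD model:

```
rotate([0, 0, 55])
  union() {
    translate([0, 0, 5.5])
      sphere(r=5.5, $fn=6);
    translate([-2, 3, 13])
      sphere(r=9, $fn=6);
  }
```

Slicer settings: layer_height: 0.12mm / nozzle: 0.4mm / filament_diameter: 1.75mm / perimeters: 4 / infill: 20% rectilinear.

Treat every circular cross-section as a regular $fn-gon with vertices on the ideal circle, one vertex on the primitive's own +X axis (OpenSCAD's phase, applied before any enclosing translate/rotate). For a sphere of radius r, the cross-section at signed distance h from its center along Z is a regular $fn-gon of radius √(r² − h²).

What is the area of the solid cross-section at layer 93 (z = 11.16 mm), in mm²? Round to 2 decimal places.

201.65 mm²

At z = 11.16 mm: the sphere is absent (|z−center|=5.660 > r=5.5); the sphere at (-2, 3): section is a regular 6-gon, circumradius = √(r²−h²) = √(9²−1.84²) = 8.810 (area = (6/2)·8.810²·sin(360°/6) = 201.65 mm²); Merging all regions: only the r=9 sphere at (-2, 3) is present, so the union is just that shape — area = 201.65 mm²; (whole slice rotated 55° about Z — lengths, areas and connectivity unchanged). Overall, the cross-section is a single solid region. Net area = 201.65 mm².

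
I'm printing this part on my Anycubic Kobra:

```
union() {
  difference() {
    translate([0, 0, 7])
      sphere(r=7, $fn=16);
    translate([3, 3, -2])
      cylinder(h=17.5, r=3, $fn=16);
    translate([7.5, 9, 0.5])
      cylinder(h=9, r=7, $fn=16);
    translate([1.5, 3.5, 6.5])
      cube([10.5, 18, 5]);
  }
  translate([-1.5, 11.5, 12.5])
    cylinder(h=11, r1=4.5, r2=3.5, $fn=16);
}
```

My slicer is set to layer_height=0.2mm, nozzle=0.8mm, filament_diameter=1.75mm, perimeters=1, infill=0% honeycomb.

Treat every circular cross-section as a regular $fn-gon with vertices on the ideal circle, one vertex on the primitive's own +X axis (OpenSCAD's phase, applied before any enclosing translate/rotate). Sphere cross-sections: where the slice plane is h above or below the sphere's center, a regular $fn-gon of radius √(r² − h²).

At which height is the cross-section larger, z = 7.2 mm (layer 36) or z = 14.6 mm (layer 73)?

Layer 36 (z = 7.2): the sphere: section is a regular 16-gon, circumradius = √(r²−h²) = √(7²−0.2²) = 6.997 (area = (16/2)·6.997²·sin(360°/16) = 149.89 mm²); the r=3 cylinder at (3, 3) contributes a regular 16-gon of circumradius 3 (area = (16/2)·3.000²·sin(360°/16) = 27.55 mm²); the r=7 cylinder at (7.5, 9) contributes a regular 16-gon of circumradius 7 (area = (16/2)·7.000²·sin(360°/16) = 150.01 mm²); the cube at (1.5, 3.5) is present — its section is the full 10.5×18 rectangle (area 189.00 mm²); After the difference (first − rest): starting from the r=7 sphere (149.89 mm²), the r=3 cylinder at (3, 3) partially overlaps it — only the 26.86 mm² overlap (of its 27.55 mm²) is removed, clipping the outline; the r=7 cylinder at (7.5, 9) partially overlaps it — only the 1.95 mm² overlap (of its 150.01 mm²) is removed, clipping the outline; the 10.5×18 cube at (1.5, 3.5) partially overlaps it — only the 0.00 mm² overlap (of its 189.00 mm²) is removed, clipping the outline — area = 121.08 mm²; the cone at (-1.5, 11.5) is absent (z outside [12.5, 23.5]); Merging all regions: only that combined region is present, so the union is just that shape — area = 121.08 mm². So its area = 121.08 mm². Layer 73 (z = 14.6): the sphere is not intersected at this z (|z−center|=7.600 > r=7); the r=3 cylinder at (3, 3) gives a regular 16-gon of circumradius 3 (constant along its height) (area = (16/2)·3.000²·sin(360°/16) = 27.55 mm²); the cylinder at (7.5, 9) is not intersected at this z (z outside [0.5, 9.5]); the cube at (1.5, 3.5) is not intersected at this z (z outside [6.5, 11.5]); Subtracting the remaining from the first: the first operand is absent here, so nothing remains; the cone at (-1.5, 11.5) contributes a regular 16-gon of circumradius 4.309 (interpolated between r1=4.5 and r2=3.5 at t=0.191) (area = (16/2)·4.309²·sin(360°/16) = 56.85 mm²); Combining (union): only the cone at (-1.5, 11.5) is present, so the union is just that shape — area = 56.85 mm². So its area = 56.85 mm². Layer 36 is larger (121.08 vs 56.85 mm²).

layer 36 (z = 7.2 mm)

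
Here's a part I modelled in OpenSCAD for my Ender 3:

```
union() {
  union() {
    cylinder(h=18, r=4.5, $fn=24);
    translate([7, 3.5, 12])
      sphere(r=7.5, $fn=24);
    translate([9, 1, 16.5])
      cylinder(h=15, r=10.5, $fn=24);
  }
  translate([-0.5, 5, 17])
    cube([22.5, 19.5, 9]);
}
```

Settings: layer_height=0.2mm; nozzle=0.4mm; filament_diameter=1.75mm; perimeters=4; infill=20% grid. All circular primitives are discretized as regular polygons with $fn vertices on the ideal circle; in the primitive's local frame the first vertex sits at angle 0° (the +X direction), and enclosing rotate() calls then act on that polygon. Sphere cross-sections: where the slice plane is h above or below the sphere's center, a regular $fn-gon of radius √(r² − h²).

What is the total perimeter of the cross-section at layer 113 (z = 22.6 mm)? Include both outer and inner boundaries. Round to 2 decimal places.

106.06 mm

At z = 22.6 mm: the cylinder is absent (z outside [0, 18]); the sphere at (7, 3.5) is absent (|z−center|=10.600 > r=7.5); the r=10.5 cylinder at (9, 1) gives a regular 24-gon of circumradius 10.5 (constant along its height) (perimeter = 2·24·10.500·sin(180°/24) = 65.79 mm); Taking the union: only the r=10.5 cylinder at (9, 1) is present, so the union is just that shape — boundary = 65.79 mm; the cube at (-0.5, 5) (footprint 22.5×19.5) is included at this height (perimeter 84.00 mm); Taking the union: the regions partially overlap (shared area 89.77 mm²), so the edge portions inside another operand are dropped and the merged outline is re-measured after clipping — boundary = 106.06 mm. Overall, the cross-section is a single solid region. Total boundary length (outer) = 106.06 mm.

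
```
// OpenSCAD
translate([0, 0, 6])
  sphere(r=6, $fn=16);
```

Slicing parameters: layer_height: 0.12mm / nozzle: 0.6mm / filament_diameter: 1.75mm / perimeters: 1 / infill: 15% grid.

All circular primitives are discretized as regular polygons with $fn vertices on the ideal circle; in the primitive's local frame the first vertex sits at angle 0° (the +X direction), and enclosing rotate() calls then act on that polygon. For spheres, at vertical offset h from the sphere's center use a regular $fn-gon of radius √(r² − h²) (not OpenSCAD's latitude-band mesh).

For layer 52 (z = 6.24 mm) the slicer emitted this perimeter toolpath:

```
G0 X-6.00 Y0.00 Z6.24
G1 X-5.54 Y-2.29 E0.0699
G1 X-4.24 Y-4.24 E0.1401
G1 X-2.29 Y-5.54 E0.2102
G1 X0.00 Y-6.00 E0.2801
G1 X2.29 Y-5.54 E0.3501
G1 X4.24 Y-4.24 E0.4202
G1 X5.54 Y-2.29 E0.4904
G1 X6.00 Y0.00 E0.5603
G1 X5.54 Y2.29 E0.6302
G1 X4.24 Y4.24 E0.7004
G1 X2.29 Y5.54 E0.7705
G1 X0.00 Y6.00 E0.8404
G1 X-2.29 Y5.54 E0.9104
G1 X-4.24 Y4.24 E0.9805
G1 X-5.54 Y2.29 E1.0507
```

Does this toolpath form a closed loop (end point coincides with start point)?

Start point (G0): (-6.00, 0.00). End point (last G1): the path does not return to the start — open.

no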